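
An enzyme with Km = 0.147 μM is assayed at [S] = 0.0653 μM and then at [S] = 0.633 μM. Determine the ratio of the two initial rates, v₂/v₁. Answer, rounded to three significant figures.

The fractional saturations are [S]/(Km+[S]) = 0.0653/0.2123 = 0.3076 and 0.633/0.7800 = 0.8115.
v₂/v₁ is just their ratio: 0.8115/0.3076 = 2.64.

2.64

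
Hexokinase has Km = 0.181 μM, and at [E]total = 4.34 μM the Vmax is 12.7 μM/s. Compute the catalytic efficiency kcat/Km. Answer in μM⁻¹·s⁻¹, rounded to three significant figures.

kcat = Vmax/[E]total = 12.7/4.34 = 2.93 s⁻¹.
kcat/Km = 2.93/0.181 = 16.2 μM⁻¹·s⁻¹.

16.2 μM⁻¹·s⁻¹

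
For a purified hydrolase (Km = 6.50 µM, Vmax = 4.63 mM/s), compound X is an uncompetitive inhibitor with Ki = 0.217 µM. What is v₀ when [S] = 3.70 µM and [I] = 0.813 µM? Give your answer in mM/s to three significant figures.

0.712 mM/s

α = 1 + [I]/Ki = 1 + 0.813/0.217 = 4.747.
For an uncompetitive inhibitor, both parameters are divided by α, giving Vmax/α and Km/α: Km,app = 1.37 µM, Vmax,app = 0.975 mM/s.
v = Vmax,app·[S]/(Km,app + [S]) = 0.975 × 3.70/(1.37 + 3.70) = 0.712 mM/s.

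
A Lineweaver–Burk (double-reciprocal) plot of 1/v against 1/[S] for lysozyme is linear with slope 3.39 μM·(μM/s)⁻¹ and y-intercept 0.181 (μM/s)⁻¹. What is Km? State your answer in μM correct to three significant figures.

18.7 μM

y-intercept = 1/Vmax ⇒ Vmax = 5.52 μM/s; slope = Km/Vmax ⇒ Km = slope × Vmax.
Km = 3.39 × 5.52 = 18.7 μM.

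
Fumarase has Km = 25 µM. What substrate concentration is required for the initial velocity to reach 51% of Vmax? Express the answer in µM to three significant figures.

26.0 µM

v/Vmax = [S]/(Km+[S]) = 0.51, so [S] = Km·0.51/(1 − 0.51) = 25 × 1.041.
[S] = 26.0 µM.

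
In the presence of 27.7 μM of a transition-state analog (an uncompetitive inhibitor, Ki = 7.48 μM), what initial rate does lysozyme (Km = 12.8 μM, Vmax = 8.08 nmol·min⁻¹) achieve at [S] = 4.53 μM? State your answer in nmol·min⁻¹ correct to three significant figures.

1.07 nmol·min⁻¹

α = 1 + [I]/Ki = 1 + 27.7/7.48 = 4.703.
For an uncompetitive inhibitor, both parameters are divided by α, giving Vmax/α and Km/α: Km,app = 2.72 μM, Vmax,app = 1.72 nmol·min⁻¹.
v = Vmax,app·[S]/(Km,app + [S]) = 1.72 × 4.53/(2.72 + 4.53) = 1.07 nmol·min⁻¹.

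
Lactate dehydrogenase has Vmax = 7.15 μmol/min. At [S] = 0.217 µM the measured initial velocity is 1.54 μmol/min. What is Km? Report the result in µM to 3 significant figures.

From v = Vmax[S]/(Km+[S]), Km = [S](Vmax − v)/v.
Km = 0.217 × (7.15 − 1.54) / 1.54 = 1.217/1.54 = 0.790 µM.

0.790 µM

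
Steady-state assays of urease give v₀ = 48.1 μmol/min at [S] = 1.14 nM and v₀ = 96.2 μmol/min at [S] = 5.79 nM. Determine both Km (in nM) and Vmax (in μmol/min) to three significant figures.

Km = 1.88 nM; Vmax = 127 μmol/min

From v = Vmax[S]/(Km+[S]), each point gives Vmax = v(Km+[S])/[S].
Equating: 48.1(Km+1.14)/1.14 = 96.2(Km+5.79)/5.79.
42.19·Km + 48.1 = 16.61·Km + 96.2, so (42.19 − 16.61)·Km = 96.2 − 48.1.
Km = 48.10/25.58 = 1.88 nM; then Vmax = 48.1(1.88+1.14)/1.14 = 127 μmol/min.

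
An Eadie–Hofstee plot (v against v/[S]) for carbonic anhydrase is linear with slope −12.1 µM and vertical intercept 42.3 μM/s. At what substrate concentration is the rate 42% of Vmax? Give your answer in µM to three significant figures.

8.76 µM

The Eadie–Hofstee slope gives Km = 12.1 µM (slope = −Km).
v/Vmax = [S]/(Km+[S]) = 0.42 ⇒ [S] = Km·0.42/(1−0.42) = 12.1 × 0.7241 = 8.76 µM.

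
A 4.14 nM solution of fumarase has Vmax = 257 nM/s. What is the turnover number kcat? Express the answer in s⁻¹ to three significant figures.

62.1 s⁻¹

kcat = Vmax/[E]total = 257 nM/s / 4.14 nM = 62.1 s⁻¹.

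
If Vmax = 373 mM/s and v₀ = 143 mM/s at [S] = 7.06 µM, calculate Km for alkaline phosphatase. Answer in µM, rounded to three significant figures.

11.4 µM

v/Vmax = 143/373 = 0.3834 = [S]/(Km+[S]).
So Km + [S] = [S]/0.3834 = 18.42 µM, giving Km = 18.42 − 7.06 = 11.4 µM.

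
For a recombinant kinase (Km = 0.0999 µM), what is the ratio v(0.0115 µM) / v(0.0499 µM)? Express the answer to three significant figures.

0.310

The fractional saturations are [S]/(Km+[S]) = 0.0499/0.1498 = 0.3331 and 0.0115/0.1114 = 0.1032.
v₂/v₁ is just their ratio: 0.1032/0.3331 = 0.310.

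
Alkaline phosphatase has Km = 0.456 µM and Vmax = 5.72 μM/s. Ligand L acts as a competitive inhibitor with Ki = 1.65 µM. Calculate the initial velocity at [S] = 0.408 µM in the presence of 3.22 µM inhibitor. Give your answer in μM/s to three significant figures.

With α = 1 + [I]/Ki = 1 + 3.22/1.65 = 2.952, the competitive rate law is v = Vmax[S] / (αKm + [S]).
v = 5.72×0.408 / (2.952×0.456 + 0.408) = 2.334/1.754 = 1.33 μM/s.

1.33 μM/s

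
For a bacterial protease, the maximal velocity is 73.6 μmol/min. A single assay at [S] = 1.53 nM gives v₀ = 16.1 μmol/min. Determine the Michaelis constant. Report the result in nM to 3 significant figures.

v/Vmax = 16.1/73.6 = 0.2188 = [S]/(Km+[S]).
So Km + [S] = [S]/0.2188 = 6.994 nM, giving Km = 6.994 − 1.53 = 5.46 nM.

5.46 nM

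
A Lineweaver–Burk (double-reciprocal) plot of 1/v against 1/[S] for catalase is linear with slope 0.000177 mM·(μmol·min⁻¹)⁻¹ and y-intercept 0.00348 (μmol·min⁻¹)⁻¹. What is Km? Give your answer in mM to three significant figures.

y-intercept = 1/Vmax ⇒ Vmax = 287 μmol·min⁻¹; slope = Km/Vmax ⇒ Km = slope × Vmax.
Km = 0.000177 × 287 = 0.0509 mM.

0.0509 mM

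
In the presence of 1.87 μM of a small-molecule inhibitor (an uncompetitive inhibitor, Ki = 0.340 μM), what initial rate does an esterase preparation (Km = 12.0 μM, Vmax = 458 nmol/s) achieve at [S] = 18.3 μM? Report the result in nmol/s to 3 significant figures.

α = 1 + [I]/Ki = 1 + 1.87/0.340 = 6.500.
For an uncompetitive inhibitor, both parameters are divided by α, giving Vmax/α and Km/α: Km,app = 1.85 μM, Vmax,app = 70.5 nmol/s.
v = Vmax,app·[S]/(Km,app + [S]) = 70.5 × 18.3/(1.85 + 18.3) = 64.0 nmol/s.

64.0 nmol/s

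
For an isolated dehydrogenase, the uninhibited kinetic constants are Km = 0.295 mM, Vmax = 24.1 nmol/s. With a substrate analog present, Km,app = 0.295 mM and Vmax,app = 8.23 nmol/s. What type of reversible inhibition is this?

Vmax decreases (24.1 → 8.23 nmol/s) while Km is unchanged — pure noncompetitive inhibition.

noncompetitive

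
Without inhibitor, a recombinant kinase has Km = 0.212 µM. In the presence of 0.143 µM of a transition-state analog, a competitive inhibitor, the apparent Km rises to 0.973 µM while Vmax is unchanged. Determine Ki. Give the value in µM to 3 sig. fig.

Competitive: Km,app = α·Km with α = 1 + [I]/Ki.
α = Km,app/Km = 0.973/0.212 = 4.590.
Since α = 1 + [I]/Ki, [I]/Ki = 4.590 − 1 = 3.590 and Ki = 0.143/3.590 = 0.0398 µM.

0.0398 µM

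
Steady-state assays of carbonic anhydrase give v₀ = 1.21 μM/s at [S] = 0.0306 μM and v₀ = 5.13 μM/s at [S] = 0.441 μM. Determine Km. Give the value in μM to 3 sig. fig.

From v = Vmax[S]/(Km+[S]), each point gives Vmax = v(Km+[S])/[S].
Equating: 1.21(Km+0.0306)/0.0306 = 5.13(Km+0.441)/0.441.
39.54·Km + 1.21 = 11.63·Km + 5.13, so (39.54 − 11.63)·Km = 5.13 − 1.21.
Km = 3.920/27.91 = 0.140 μM; then Vmax = 1.21(0.140+0.0306)/0.0306 = 6.76 μM/s.

0.140 μM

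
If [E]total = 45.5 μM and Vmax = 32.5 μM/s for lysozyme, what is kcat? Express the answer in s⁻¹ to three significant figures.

0.714 s⁻¹

kcat = Vmax/[E]total = 32.5 μM/s / 45.5 μM = 0.714 s⁻¹.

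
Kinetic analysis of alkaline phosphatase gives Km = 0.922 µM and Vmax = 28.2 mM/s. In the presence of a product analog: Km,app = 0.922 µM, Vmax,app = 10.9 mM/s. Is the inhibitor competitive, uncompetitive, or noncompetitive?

Vmax decreases (28.2 → 10.9 mM/s) while Km is unchanged — pure noncompetitive inhibition.

noncompetitive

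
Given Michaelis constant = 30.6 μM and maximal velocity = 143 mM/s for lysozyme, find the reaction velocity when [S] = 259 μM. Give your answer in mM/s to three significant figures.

v = Vmax·[S]/(Km + [S]) = 143 × 259 / (30.6 + 259)
  = 37040 / 289.6 = 128 mM/s.

128 mM/s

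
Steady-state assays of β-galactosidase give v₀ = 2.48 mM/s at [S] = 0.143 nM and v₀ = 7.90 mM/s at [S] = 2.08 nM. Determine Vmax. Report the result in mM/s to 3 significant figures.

9.42 mM/s

From v = Vmax[S]/(Km+[S]), each point gives Vmax = v(Km+[S])/[S].
Equating: 2.48(Km+0.143)/0.143 = 7.90(Km+2.08)/2.08.
17.34·Km + 2.48 = 3.798·Km + 7.90, so (17.34 − 3.798)·Km = 7.90 − 2.48.
Km = 5.420/13.54 = 0.400 nM; then Vmax = 2.48(0.400+0.143)/0.143 = 9.42 mM/s.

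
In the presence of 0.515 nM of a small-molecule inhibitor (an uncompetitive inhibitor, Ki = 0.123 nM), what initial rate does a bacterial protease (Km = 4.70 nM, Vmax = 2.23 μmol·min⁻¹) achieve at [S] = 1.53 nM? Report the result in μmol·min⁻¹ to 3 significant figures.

0.270 μmol·min⁻¹

α = 1 + [I]/Ki = 1 + 0.515/0.123 = 5.187.
For an uncompetitive inhibitor, both parameters are divided by α, giving Vmax/α and Km/α: Km,app = 0.906 nM, Vmax,app = 0.430 μmol·min⁻¹.
v = Vmax,app·[S]/(Km,app + [S]) = 0.430 × 1.53/(0.906 + 1.53) = 0.270 μmol·min⁻¹.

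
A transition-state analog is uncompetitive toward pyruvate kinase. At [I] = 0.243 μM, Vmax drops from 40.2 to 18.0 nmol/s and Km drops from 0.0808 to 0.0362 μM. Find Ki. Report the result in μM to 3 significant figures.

0.197 μM

Uncompetitive: Vmax,app = Vmax/α (and Km,app = Km/α) with α = 1 + [I]/Ki.
α = Vmax/Vmax,app = 40.2/18.0 = 2.233.
Ki = [I]/(α − 1) = 0.243/1.233 = 0.197 μM.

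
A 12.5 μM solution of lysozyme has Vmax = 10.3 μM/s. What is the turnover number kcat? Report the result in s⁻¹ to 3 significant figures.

0.824 s⁻¹

kcat = Vmax/[E]total = 10.3 μM/s / 12.5 μM = 0.824 s⁻¹.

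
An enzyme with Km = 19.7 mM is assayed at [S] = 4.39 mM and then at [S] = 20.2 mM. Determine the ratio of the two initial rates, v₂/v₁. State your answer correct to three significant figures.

Since Vmax cancels, v₂/v₁ = [S]₂(Km+[S]₁) / [S]₁(Km+[S]₂).
= 20.2×(19.7+4.39) / (4.39×(19.7+20.2)) = 486.6/175.2 = 2.78.

2.78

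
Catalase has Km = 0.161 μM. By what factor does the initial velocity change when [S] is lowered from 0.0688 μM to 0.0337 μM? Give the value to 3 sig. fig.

The fractional saturations are [S]/(Km+[S]) = 0.0688/0.2298 = 0.2994 and 0.0337/0.1947 = 0.1731.
v₂/v₁ is just their ratio: 0.1731/0.2994 = 0.578.

0.578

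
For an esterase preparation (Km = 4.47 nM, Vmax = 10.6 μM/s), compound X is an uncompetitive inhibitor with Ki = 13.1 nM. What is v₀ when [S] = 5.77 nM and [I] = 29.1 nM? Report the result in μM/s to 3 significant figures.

With α = 1 + [I]/Ki = 1 + 29.1/13.1 = 3.221, the uncompetitive rate law is v = (Vmax/α)·[S] / (Km/α + [S]).
v = (10.6/3.221)×5.77 / (4.47/3.221 + 5.77) = 18.99/7.158 = 2.65 μM/s.

2.65 μM/s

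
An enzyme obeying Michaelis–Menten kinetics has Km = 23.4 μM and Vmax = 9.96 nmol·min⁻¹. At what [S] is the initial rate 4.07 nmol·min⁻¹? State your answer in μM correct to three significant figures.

Rearranging v = Vmax[S]/(Km+[S]) gives [S] = Km·v/(Vmax − v).
[S] = 23.4 × 4.07 / (9.96 − 4.07) = 95.24/5.890 = 16.2 μM.

16.2 μM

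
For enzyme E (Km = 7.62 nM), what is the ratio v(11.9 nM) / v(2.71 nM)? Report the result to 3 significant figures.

Since Vmax cancels, v₂/v₁ = [S]₂(Km+[S]₁) / [S]₁(Km+[S]₂).
= 11.9×(7.62+2.71) / (2.71×(7.62+11.9)) = 122.9/52.90 = 2.32.

2.32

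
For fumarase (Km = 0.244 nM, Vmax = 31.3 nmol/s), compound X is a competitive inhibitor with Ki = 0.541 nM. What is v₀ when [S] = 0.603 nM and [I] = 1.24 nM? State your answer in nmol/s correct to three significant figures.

α = 1 + [I]/Ki = 1 + 1.24/0.541 = 3.292.
For a competitive inhibitor, Vmax is unchanged and the apparent Km becomes α·Km: Km,app = 0.803 nM, Vmax,app = 31.3 nmol/s.
v = Vmax,app·[S]/(Km,app + [S]) = 31.3 × 0.603/(0.803 + 0.603) = 13.4 nmol/s.

13.4 nmol/s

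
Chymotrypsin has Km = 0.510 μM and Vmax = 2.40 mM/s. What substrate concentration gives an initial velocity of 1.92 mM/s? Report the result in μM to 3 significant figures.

2.04 μM

Rearranging v = Vmax[S]/(Km+[S]) gives [S] = Km·v/(Vmax − v).
[S] = 0.510 × 1.92 / (2.40 − 1.92) = 0.9792/0.4800 = 2.04 μM.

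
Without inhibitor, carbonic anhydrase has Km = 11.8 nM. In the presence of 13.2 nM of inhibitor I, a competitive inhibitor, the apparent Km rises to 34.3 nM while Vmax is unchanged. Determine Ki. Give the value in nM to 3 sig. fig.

Competitive: Km,app = α·Km with α = 1 + [I]/Ki.
α = Km,app/Km = 34.3/11.8 = 2.907.
Since α = 1 + [I]/Ki, [I]/Ki = 2.907 − 1 = 1.907 and Ki = 13.2/1.907 = 6.92 nM.

6.92 nM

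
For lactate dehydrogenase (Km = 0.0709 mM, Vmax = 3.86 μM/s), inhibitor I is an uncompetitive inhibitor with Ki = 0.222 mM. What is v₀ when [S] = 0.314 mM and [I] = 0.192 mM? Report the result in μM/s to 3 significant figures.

With α = 1 + [I]/Ki = 1 + 0.192/0.222 = 1.865, the uncompetitive rate law is v = (Vmax/α)·[S] / (Km/α + [S]).
v = (3.86/1.865)×0.314 / (0.0709/1.865 + 0.314) = 0.6499/0.3520 = 1.85 μM/s.

1.85 μM/s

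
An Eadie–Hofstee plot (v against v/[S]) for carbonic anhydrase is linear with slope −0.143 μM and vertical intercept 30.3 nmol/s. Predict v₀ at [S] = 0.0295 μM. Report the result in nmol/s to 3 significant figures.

5.18 nmol/s

In the Eadie–Hofstee form v = Vmax − Km·(v/[S]), the slope is −Km and the intercept is Vmax, so Km = 0.143 μM and Vmax = 30.3 nmol/s.
v = 30.3 × 0.0295/(0.143 + 0.0295) = 5.18 nmol/s.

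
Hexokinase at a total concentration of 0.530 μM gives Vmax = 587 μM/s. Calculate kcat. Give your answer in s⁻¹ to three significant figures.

kcat = Vmax/[E]total = 587 μM/s / 0.530 μM = 1110 s⁻¹.

1110 s⁻¹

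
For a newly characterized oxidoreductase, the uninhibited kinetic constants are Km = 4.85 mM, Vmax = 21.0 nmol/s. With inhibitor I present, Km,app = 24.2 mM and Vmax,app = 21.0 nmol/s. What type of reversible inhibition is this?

competitive

Km increases (4.85 → 24.2 mM) while Vmax is unchanged — the hallmark of competitive inhibition.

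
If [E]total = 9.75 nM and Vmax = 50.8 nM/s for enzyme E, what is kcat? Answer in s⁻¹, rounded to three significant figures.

kcat = Vmax/[E]total = 50.8 nM/s / 9.75 nM = 5.21 s⁻¹.

5.21 s⁻¹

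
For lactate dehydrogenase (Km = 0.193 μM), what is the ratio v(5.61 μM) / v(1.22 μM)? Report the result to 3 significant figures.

1.12

Since Vmax cancels, v₂/v₁ = [S]₂(Km+[S]₁) / [S]₁(Km+[S]₂).
= 5.61×(0.193+1.22) / (1.22×(0.193+5.61)) = 7.927/7.080 = 1.12.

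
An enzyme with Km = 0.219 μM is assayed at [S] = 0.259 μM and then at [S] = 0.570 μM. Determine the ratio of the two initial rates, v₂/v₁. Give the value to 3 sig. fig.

1.33

Since Vmax cancels, v₂/v₁ = [S]₂(Km+[S]₁) / [S]₁(Km+[S]₂).
= 0.570×(0.219+0.259) / (0.259×(0.219+0.570)) = 0.2725/0.2044 = 1.33.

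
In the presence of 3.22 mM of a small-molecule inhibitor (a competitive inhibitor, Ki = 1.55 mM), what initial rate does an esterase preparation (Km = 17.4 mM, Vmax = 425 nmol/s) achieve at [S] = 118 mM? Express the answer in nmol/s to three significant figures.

With α = 1 + [I]/Ki = 1 + 3.22/1.55 = 3.077, the competitive rate law is v = Vmax[S] / (αKm + [S]).
v = 425×118 / (3.077×17.4 + 118) = 50150/171.5 = 292 nmol/s.

292 nmol/s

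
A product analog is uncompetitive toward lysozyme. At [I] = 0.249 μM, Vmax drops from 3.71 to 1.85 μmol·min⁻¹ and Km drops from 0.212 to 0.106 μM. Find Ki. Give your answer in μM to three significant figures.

Uncompetitive: Vmax,app = Vmax/α (and Km,app = Km/α) with α = 1 + [I]/Ki.
α = Vmax/Vmax,app = 3.71/1.85 = 2.005.
Ki = [I]/(α − 1) = 0.249/1.005 = 0.248 μM.

0.248 μM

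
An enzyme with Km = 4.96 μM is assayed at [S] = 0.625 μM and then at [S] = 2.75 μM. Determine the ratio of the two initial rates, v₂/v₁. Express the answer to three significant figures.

3.19

The fractional saturations are [S]/(Km+[S]) = 0.625/5.585 = 0.1119 and 2.75/7.710 = 0.3567.
v₂/v₁ is just their ratio: 0.3567/0.1119 = 3.19.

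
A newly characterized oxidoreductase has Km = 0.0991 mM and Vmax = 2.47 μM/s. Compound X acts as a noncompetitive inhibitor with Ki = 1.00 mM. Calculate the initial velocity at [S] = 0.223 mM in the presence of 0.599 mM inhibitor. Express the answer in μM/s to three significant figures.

α = 1 + [I]/Ki = 1 + 0.599/1.00 = 1.599.
For a noncompetitive inhibitor, Vmax is reduced to Vmax/α while Km is unchanged: Km,app = 0.0991 mM, Vmax,app = 1.54 μM/s.
v = Vmax,app·[S]/(Km,app + [S]) = 1.54 × 0.223/(0.0991 + 0.223) = 1.07 μM/s.

1.07 μM/s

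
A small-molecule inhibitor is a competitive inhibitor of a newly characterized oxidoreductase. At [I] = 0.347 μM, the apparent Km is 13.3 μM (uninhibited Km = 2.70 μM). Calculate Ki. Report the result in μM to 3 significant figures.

0.0884 μM

Competitive: Km,app = α·Km with α = 1 + [I]/Ki.
α = Km,app/Km = 13.3/2.70 = 4.926.
Since α = 1 + [I]/Ki, [I]/Ki = 4.926 − 1 = 3.926 and Ki = 0.347/3.926 = 0.0884 μM.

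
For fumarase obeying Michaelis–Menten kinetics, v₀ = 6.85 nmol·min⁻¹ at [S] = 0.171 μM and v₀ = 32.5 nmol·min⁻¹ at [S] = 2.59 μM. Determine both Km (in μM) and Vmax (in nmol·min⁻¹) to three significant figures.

From v = Vmax[S]/(Km+[S]), each point gives Vmax = v(Km+[S])/[S].
Equating: 6.85(Km+0.171)/0.171 = 32.5(Km+2.59)/2.59.
40.06·Km + 6.85 = 12.55·Km + 32.5, so (40.06 − 12.55)·Km = 32.5 − 6.85.
Km = 25.65/27.51 = 0.932 μM; then Vmax = 6.85(0.932+0.171)/0.171 = 44.2 nmol·min⁻¹.

Km = 0.932 μM; Vmax = 44.2 nmol·min⁻¹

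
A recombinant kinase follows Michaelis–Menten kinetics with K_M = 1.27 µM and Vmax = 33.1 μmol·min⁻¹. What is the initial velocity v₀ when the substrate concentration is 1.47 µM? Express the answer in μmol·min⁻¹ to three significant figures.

[S]/(Km+[S]) = 1.47/2.740 = 0.5365, the fractional saturation.
v = 0.5365 × Vmax = 0.5365 × 33.1 = 17.8 μmol·min⁻¹.

17.8 μmol·min⁻¹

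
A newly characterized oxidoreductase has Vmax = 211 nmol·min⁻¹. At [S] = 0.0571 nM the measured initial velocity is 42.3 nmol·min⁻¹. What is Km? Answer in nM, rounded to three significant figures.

From v = Vmax[S]/(Km+[S]), Km = [S](Vmax − v)/v.
Km = 0.0571 × (211 − 42.3) / 42.3 = 9.633/42.3 = 0.228 nM.

0.228 nM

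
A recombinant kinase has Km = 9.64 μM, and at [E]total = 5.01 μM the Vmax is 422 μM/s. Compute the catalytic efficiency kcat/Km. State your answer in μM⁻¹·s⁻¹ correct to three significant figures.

8.74 μM⁻¹·s⁻¹

kcat = Vmax/[E]total = 422/5.01 = 84.2 s⁻¹.
kcat/Km = 84.2/9.64 = 8.74 μM⁻¹·s⁻¹.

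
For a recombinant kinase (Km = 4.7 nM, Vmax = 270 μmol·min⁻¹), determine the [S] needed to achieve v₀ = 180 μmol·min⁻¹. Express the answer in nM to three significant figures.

9.40 nM

The required fractional saturation is v/Vmax = 180/270 = 0.6667.
Then [S]/(Km+[S]) = 0.6667 ⇒ [S] = 4.7 × 0.6667/(1 − 0.6667) = 9.40 nM.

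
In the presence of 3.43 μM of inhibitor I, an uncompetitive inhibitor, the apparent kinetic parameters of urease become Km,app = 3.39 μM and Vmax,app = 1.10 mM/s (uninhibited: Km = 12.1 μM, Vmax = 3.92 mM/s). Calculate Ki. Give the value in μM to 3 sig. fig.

1.34 μM

Uncompetitive: Vmax,app = Vmax/α (and Km,app = Km/α) with α = 1 + [I]/Ki.
α = Vmax/Vmax,app = 3.92/1.10 = 3.564.
Ki = [I]/(α − 1) = 3.43/2.564 = 1.34 μM.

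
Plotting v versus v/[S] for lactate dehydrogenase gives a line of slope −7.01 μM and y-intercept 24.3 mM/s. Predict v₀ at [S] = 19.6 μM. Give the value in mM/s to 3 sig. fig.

In the Eadie–Hofstee form v = Vmax − Km·(v/[S]), the slope is −Km and the intercept is Vmax, so Km = 7.01 μM and Vmax = 24.3 mM/s.
v = 24.3 × 19.6/(7.01 + 19.6) = 17.9 mM/s.

17.9 mM/s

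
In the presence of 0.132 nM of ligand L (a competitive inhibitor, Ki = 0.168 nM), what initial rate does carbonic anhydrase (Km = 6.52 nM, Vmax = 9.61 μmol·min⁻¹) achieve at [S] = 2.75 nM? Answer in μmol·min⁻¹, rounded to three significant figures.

With α = 1 + [I]/Ki = 1 + 0.132/0.168 = 1.786, the competitive rate law is v = Vmax[S] / (αKm + [S]).
v = 9.61×2.75 / (1.786×6.52 + 2.75) = 26.43/14.39 = 1.84 μmol·min⁻¹.

1.84 μmol·min⁻¹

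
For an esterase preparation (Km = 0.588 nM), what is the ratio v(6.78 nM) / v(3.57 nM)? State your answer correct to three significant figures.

The fractional saturations are [S]/(Km+[S]) = 3.57/4.158 = 0.8586 and 6.78/7.368 = 0.9202.
v₂/v₁ is just their ratio: 0.9202/0.8586 = 1.07.

1.07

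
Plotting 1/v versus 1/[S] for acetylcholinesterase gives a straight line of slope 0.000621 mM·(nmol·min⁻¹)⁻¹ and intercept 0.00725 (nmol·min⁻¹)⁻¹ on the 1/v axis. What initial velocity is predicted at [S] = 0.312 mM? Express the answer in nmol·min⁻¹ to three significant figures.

The y-intercept is 1/Vmax, so Vmax = 1/0.00725 = 138 nmol·min⁻¹.
The slope is Km/Vmax, so Km = 0.000621 × 138 = 0.0857 mM.
Then v = 138 × 0.312/(0.0857 + 0.312) = 108 nmol·min⁻¹.

108 nmol·min⁻¹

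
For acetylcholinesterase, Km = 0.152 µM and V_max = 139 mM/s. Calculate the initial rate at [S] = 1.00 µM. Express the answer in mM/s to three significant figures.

[S]/(Km+[S]) = 1.00/1.152 = 0.8681, the fractional saturation.
v = 0.8681 × Vmax = 0.8681 × 139 = 121 mM/s.

121 mM/s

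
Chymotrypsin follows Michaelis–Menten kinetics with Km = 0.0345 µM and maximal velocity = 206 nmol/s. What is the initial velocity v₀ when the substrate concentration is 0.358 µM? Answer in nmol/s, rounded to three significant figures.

[S]/(Km+[S]) = 0.358/0.3925 = 0.9121, the fractional saturation.
v = 0.9121 × Vmax = 0.9121 × 206 = 188 nmol/s.

188 nmol/s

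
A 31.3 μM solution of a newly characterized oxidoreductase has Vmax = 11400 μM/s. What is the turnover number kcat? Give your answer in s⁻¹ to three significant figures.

364 s⁻¹

kcat = Vmax/[E]total = 11400 μM/s / 31.3 μM = 364 s⁻¹.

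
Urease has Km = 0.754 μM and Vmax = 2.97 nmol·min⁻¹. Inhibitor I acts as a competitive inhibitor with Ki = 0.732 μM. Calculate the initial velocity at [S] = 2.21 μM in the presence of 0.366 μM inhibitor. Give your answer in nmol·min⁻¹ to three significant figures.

1.96 nmol·min⁻¹

With α = 1 + [I]/Ki = 1 + 0.366/0.732 = 1.500, the competitive rate law is v = Vmax[S] / (αKm + [S]).
v = 2.97×2.21 / (1.500×0.754 + 2.21) = 6.564/3.341 = 1.96 nmol·min⁻¹.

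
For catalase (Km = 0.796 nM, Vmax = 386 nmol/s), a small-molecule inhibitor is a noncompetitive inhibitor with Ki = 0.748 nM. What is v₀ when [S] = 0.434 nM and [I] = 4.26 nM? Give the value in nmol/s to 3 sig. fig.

α = 1 + [I]/Ki = 1 + 4.26/0.748 = 6.695.
For a noncompetitive inhibitor, Vmax is reduced to Vmax/α while Km is unchanged: Km,app = 0.796 nM, Vmax,app = 57.7 nmol/s.
v = Vmax,app·[S]/(Km,app + [S]) = 57.7 × 0.434/(0.796 + 0.434) = 20.3 nmol/s.

20.3 nmol/s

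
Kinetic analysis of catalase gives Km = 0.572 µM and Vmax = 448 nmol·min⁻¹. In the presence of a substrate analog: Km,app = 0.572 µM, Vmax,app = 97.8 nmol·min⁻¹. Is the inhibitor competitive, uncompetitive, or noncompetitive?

noncompetitive

Vmax decreases (448 → 97.8 nmol·min⁻¹) while Km is unchanged — pure noncompetitive inhibition.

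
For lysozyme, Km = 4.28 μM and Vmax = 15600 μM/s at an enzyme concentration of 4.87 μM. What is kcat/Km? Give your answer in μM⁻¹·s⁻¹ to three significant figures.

748 μM⁻¹·s⁻¹

kcat = Vmax/[E]total = 15600/4.87 = 3200 s⁻¹.
kcat/Km = 3200/4.28 = 748 μM⁻¹·s⁻¹.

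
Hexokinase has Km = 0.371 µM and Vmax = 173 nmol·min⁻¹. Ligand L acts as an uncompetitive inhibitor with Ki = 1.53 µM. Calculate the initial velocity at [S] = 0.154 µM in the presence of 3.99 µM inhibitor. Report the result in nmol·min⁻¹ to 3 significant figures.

α = 1 + [I]/Ki = 1 + 3.99/1.53 = 3.608.
For an uncompetitive inhibitor, both parameters are divided by α, giving Vmax/α and Km/α: Km,app = 0.103 µM, Vmax,app = 48.0 nmol·min⁻¹.
v = Vmax,app·[S]/(Km,app + [S]) = 48.0 × 0.154/(0.103 + 0.154) = 28.8 nmol·min⁻¹.

28.8 nmol·min⁻¹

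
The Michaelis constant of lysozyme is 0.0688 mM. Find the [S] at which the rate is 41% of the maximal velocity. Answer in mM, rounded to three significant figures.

0.0478 mM

v/Vmax = [S]/(Km+[S]) = 0.41, so [S] = Km·0.41/(1 − 0.41) = 0.0688 × 0.6949.
[S] = 0.0478 mM.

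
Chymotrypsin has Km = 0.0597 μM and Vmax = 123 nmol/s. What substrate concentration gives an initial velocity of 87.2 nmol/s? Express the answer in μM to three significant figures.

Rearranging v = Vmax[S]/(Km+[S]) gives [S] = Km·v/(Vmax − v).
[S] = 0.0597 × 87.2 / (123 − 87.2) = 5.206/35.80 = 0.145 μM.

0.145 μM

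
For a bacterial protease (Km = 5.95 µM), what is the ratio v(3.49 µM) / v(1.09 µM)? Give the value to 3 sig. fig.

2.39

Since Vmax cancels, v₂/v₁ = [S]₂(Km+[S]₁) / [S]₁(Km+[S]₂).
= 3.49×(5.95+1.09) / (1.09×(5.95+3.49)) = 24.57/10.29 = 2.39.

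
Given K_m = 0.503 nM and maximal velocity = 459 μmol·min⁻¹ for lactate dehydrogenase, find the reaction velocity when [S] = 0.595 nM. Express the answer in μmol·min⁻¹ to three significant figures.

[S]/(Km+[S]) = 0.595/1.098 = 0.5419, the fractional saturation.
v = 0.5419 × Vmax = 0.5419 × 459 = 249 μmol·min⁻¹.

249 μmol·min⁻¹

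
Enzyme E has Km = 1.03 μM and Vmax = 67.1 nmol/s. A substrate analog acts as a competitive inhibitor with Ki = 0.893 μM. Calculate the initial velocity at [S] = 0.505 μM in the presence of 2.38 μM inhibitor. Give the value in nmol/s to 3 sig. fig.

α = 1 + [I]/Ki = 1 + 2.38/0.893 = 3.665.
For a competitive inhibitor, Vmax is unchanged and the apparent Km becomes α·Km: Km,app = 3.78 μM, Vmax,app = 67.1 nmol/s.
v = Vmax,app·[S]/(Km,app + [S]) = 67.1 × 0.505/(3.78 + 0.505) = 7.92 nmol/s.

7.92 nmol/s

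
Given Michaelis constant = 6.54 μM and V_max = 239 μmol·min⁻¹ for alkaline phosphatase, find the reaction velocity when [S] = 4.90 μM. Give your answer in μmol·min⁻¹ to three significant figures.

102 μmol·min⁻¹

[S]/(Km+[S]) = 4.90/11.44 = 0.4283, the fractional saturation.
v = 0.4283 × Vmax = 0.4283 × 239 = 102 μmol·min⁻¹.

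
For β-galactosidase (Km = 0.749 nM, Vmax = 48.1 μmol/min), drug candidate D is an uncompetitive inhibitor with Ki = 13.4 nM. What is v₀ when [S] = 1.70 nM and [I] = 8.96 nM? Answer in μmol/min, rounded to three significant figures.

With α = 1 + [I]/Ki = 1 + 8.96/13.4 = 1.669, the uncompetitive rate law is v = (Vmax/α)·[S] / (Km/α + [S]).
v = (48.1/1.669)×1.70 / (0.749/1.669 + 1.70) = 49.00/2.149 = 22.8 μmol/min.

22.8 μmol/min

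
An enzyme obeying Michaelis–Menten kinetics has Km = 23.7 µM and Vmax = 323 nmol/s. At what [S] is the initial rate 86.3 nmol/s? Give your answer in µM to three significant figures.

Rearranging v = Vmax[S]/(Km+[S]) gives [S] = Km·v/(Vmax − v).
[S] = 23.7 × 86.3 / (323 − 86.3) = 2045/236.7 = 8.64 µM.

8.64 µM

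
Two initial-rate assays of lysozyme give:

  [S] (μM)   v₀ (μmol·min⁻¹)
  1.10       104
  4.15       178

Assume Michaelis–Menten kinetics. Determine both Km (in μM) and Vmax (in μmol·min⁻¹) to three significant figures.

Km = 1.43 μM; Vmax = 239 μmol·min⁻¹

In reciprocal form, 1/v = (Km/Vmax)·(1/[S]) + 1/Vmax. The two points give (1/[S], 1/v) = (0.9091, 0.009615) and (0.2410, 0.005618).
Slope = (0.009615 − 0.005618)/(0.9091 − 0.2410) = 0.005983; intercept = 0.009615 − 0.005983×0.9091 = 0.004176.
Vmax = 1/intercept = 239 μmol·min⁻¹; Km = slope × Vmax = 0.005983 × 239 = 1.43 μM.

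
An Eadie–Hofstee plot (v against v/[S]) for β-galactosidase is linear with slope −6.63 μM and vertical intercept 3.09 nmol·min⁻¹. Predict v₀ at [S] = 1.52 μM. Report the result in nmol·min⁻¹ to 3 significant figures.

In the Eadie–Hofstee form v = Vmax − Km·(v/[S]), the slope is −Km and the intercept is Vmax, so Km = 6.63 μM and Vmax = 3.09 nmol·min⁻¹.
v = 3.09 × 1.52/(6.63 + 1.52) = 0.576 nmol·min⁻¹.

0.576 nmol·min⁻¹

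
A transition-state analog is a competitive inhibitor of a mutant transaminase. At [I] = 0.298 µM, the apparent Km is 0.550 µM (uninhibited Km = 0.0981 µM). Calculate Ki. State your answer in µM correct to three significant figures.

0.0647 µM

Competitive: Km,app = α·Km with α = 1 + [I]/Ki.
α = Km,app/Km = 0.550/0.0981 = 5.607.
Since α = 1 + [I]/Ki, [I]/Ki = 5.607 − 1 = 4.607 and Ki = 0.298/4.607 = 0.0647 µM.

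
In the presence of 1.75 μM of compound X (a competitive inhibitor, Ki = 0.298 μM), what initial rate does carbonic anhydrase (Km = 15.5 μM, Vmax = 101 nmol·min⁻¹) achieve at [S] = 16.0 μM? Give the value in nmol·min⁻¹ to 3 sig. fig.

13.2 nmol·min⁻¹

α = 1 + [I]/Ki = 1 + 1.75/0.298 = 6.872.
For a competitive inhibitor, Vmax is unchanged and the apparent Km becomes α·Km: Km,app = 107 μM, Vmax,app = 101 nmol·min⁻¹.
v = Vmax,app·[S]/(Km,app + [S]) = 101 × 16.0/(107 + 16.0) = 13.2 nmol·min⁻¹.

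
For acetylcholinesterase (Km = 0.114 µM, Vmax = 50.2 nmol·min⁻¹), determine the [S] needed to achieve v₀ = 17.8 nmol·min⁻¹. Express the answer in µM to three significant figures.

0.0626 µM

The required fractional saturation is v/Vmax = 17.8/50.2 = 0.3546.
Then [S]/(Km+[S]) = 0.3546 ⇒ [S] = 0.114 × 0.3546/(1 − 0.3546) = 0.0626 µM.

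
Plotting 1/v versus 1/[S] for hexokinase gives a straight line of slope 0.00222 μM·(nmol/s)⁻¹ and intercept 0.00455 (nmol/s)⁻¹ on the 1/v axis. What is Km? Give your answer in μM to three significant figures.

0.488 μM

y-intercept = 1/Vmax ⇒ Vmax = 220 nmol/s; slope = Km/Vmax ⇒ Km = slope × Vmax.
Km = 0.00222 × 220 = 0.488 μM.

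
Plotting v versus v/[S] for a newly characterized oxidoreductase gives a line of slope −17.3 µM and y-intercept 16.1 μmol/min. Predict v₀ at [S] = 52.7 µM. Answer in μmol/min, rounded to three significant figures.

In the Eadie–Hofstee form v = Vmax − Km·(v/[S]), the slope is −Km and the intercept is Vmax, so Km = 17.3 µM and Vmax = 16.1 μmol/min.
v = 16.1 × 52.7/(17.3 + 52.7) = 12.1 μmol/min.

12.1 μmol/min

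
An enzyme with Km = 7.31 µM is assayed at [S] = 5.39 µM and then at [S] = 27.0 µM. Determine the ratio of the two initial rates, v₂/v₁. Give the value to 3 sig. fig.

Since Vmax cancels, v₂/v₁ = [S]₂(Km+[S]₁) / [S]₁(Km+[S]₂).
= 27.0×(7.31+5.39) / (5.39×(7.31+27.0)) = 342.9/184.9 = 1.85.

1.85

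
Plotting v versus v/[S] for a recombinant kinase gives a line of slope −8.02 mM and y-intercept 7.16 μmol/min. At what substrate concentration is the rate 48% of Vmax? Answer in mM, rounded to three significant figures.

7.40 mM

The Eadie–Hofstee slope gives Km = 8.02 mM (slope = −Km).
v/Vmax = [S]/(Km+[S]) = 0.48 ⇒ [S] = Km·0.48/(1−0.48) = 8.02 × 0.9231 = 7.40 mM.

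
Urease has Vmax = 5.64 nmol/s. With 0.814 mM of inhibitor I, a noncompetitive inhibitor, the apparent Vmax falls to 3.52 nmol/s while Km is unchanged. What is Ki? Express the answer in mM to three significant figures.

Noncompetitive: Vmax,app = Vmax/α with α = 1 + [I]/Ki.
α = Vmax/Vmax,app = 5.64/3.52 = 1.602.
Since α = 1 + [I]/Ki, [I]/Ki = 1.602 − 1 = 0.6023 and Ki = 0.814/0.6023 = 1.35 mM.

1.35 mM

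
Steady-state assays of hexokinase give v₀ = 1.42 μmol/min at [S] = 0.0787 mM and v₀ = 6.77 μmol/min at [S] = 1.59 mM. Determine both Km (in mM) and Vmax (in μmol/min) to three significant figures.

From v = Vmax[S]/(Km+[S]), each point gives Vmax = v(Km+[S])/[S].
Equating: 1.42(Km+0.0787)/0.0787 = 6.77(Km+1.59)/1.59.
18.04·Km + 1.42 = 4.258·Km + 6.77, so (18.04 − 4.258)·Km = 6.77 − 1.42.
Km = 5.350/13.79 = 0.388 mM; then Vmax = 1.42(0.388+0.0787)/0.0787 = 8.42 μmol/min.

Km = 0.388 mM; Vmax = 8.42 μmol/min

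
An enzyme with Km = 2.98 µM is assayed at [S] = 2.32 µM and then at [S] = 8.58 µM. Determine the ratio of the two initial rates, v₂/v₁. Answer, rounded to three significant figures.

Since Vmax cancels, v₂/v₁ = [S]₂(Km+[S]₁) / [S]₁(Km+[S]₂).
= 8.58×(2.98+2.32) / (2.32×(2.98+8.58)) = 45.47/26.82 = 1.70.

1.70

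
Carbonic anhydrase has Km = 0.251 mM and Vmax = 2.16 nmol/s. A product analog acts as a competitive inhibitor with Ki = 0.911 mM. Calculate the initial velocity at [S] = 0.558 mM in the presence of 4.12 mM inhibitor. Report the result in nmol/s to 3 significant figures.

0.620 nmol/s

With α = 1 + [I]/Ki = 1 + 4.12/0.911 = 5.523, the competitive rate law is v = Vmax[S] / (αKm + [S]).
v = 2.16×0.558 / (5.523×0.251 + 0.558) = 1.205/1.944 = 0.620 nmol/s.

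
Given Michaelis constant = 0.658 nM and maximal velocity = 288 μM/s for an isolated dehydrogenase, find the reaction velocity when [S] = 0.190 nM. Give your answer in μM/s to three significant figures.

64.5 μM/s

v = Vmax·[S]/(Km + [S]) = 288 × 0.190 / (0.658 + 0.190)
  = 54.72 / 0.8480 = 64.5 μM/s.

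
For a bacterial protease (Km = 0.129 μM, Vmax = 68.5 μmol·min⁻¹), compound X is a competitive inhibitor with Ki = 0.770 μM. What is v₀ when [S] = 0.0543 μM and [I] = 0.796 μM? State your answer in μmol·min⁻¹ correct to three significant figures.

11.7 μmol·min⁻¹

With α = 1 + [I]/Ki = 1 + 0.796/0.770 = 2.034, the competitive rate law is v = Vmax[S] / (αKm + [S]).
v = 68.5×0.0543 / (2.034×0.129 + 0.0543) = 3.720/0.3167 = 11.7 μmol·min⁻¹.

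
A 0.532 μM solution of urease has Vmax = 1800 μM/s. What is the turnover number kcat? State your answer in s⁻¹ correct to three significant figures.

3380 s⁻¹

kcat = Vmax/[E]total = 1800 μM/s / 0.532 μM = 3380 s⁻¹.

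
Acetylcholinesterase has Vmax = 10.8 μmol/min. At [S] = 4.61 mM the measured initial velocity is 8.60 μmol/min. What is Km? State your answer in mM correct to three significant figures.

v/Vmax = 8.60/10.8 = 0.7963 = [S]/(Km+[S]).
So Km + [S] = [S]/0.7963 = 5.789 mM, giving Km = 5.789 − 4.61 = 1.18 mM.

1.18 mM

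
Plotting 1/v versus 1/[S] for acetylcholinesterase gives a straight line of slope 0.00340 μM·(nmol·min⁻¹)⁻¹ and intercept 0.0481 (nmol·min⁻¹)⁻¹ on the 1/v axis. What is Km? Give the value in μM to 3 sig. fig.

y-intercept = 1/Vmax ⇒ Vmax = 20.8 nmol·min⁻¹; slope = Km/Vmax ⇒ Km = slope × Vmax.
Km = 0.00340 × 20.8 = 0.0707 μM.

0.0707 μM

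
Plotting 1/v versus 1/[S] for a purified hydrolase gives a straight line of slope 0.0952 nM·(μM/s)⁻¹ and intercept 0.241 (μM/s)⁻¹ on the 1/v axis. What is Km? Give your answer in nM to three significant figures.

0.395 nM

y-intercept = 1/Vmax ⇒ Vmax = 4.15 μM/s; slope = Km/Vmax ⇒ Km = slope × Vmax.
Km = 0.0952 × 4.15 = 0.395 nM.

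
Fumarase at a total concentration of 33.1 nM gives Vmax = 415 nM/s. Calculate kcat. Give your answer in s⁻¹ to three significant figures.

kcat = Vmax/[E]total = 415 nM/s / 33.1 nM = 12.5 s⁻¹.

12.5 s⁻¹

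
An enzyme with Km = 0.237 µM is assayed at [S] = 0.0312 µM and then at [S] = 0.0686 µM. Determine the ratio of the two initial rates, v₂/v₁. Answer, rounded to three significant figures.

Since Vmax cancels, v₂/v₁ = [S]₂(Km+[S]₁) / [S]₁(Km+[S]₂).
= 0.0686×(0.237+0.0312) / (0.0312×(0.237+0.0686)) = 0.01840/0.009535 = 1.93.

1.93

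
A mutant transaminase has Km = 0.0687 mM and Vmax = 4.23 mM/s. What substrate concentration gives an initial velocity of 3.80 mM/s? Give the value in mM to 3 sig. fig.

0.607 mM

Rearranging v = Vmax[S]/(Km+[S]) gives [S] = Km·v/(Vmax − v).
[S] = 0.0687 × 3.80 / (4.23 − 3.80) = 0.2611/0.4300 = 0.607 mM.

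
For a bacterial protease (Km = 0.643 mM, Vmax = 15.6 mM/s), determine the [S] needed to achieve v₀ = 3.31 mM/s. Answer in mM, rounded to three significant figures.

The required fractional saturation is v/Vmax = 3.31/15.6 = 0.2122.
Then [S]/(Km+[S]) = 0.2122 ⇒ [S] = 0.643 × 0.2122/(1 − 0.2122) = 0.173 mM.

0.173 mM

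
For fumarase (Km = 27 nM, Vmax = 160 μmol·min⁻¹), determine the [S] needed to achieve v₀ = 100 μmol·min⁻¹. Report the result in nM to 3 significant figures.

45.0 nM

The required fractional saturation is v/Vmax = 100/160 = 0.6250.
Then [S]/(Km+[S]) = 0.6250 ⇒ [S] = 27 × 0.6250/(1 − 0.6250) = 45.0 nM.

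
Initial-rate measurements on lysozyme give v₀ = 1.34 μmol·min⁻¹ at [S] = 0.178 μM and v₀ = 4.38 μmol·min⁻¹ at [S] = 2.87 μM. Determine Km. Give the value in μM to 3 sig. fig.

0.507 μM

In reciprocal form, 1/v = (Km/Vmax)·(1/[S]) + 1/Vmax. The two points give (1/[S], 1/v) = (5.618, 0.7463) and (0.3484, 0.2283).
Slope = (0.7463 − 0.2283)/(5.618 − 0.3484) = 0.09829; intercept = 0.7463 − 0.09829×5.618 = 0.1941.
Vmax = 1/intercept = 5.15 μmol·min⁻¹; Km = slope × Vmax = 0.09829 × 5.15 = 0.507 μM.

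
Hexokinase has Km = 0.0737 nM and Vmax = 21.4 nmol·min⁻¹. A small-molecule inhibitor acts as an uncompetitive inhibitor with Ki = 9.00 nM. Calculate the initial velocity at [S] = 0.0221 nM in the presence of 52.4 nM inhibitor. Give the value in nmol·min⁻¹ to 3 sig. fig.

2.11 nmol·min⁻¹

With α = 1 + [I]/Ki = 1 + 52.4/9.00 = 6.822, the uncompetitive rate law is v = (Vmax/α)·[S] / (Km/α + [S]).
v = (21.4/6.822)×0.0221 / (0.0737/6.822 + 0.0221) = 0.06932/0.03290 = 2.11 nmol·min⁻¹.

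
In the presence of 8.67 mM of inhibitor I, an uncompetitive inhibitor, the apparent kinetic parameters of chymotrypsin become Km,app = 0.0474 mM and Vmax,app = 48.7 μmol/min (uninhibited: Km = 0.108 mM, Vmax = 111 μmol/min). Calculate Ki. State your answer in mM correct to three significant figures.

Uncompetitive: Vmax,app = Vmax/α (and Km,app = Km/α) with α = 1 + [I]/Ki.
α = Vmax/Vmax,app = 111/48.7 = 2.279.
Since α = 1 + [I]/Ki, [I]/Ki = 2.279 − 1 = 1.279 and Ki = 8.67/1.279 = 6.78 mM.

6.78 mM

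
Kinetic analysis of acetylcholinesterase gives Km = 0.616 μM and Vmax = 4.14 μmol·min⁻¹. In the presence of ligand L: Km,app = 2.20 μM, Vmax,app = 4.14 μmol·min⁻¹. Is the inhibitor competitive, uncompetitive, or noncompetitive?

Km increases (0.616 → 2.20 μM) while Vmax is unchanged — the hallmark of competitive inhibition.

competitive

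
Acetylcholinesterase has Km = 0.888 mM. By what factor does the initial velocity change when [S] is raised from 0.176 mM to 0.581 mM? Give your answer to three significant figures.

The fractional saturations are [S]/(Km+[S]) = 0.176/1.064 = 0.1654 and 0.581/1.469 = 0.3955.
v₂/v₁ is just their ratio: 0.3955/0.1654 = 2.39.

2.39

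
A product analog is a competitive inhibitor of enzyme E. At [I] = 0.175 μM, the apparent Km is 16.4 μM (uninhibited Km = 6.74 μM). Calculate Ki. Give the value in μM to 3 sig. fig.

Competitive: Km,app = α·Km with α = 1 + [I]/Ki.
α = Km,app/Km = 16.4/6.74 = 2.433.
Since α = 1 + [I]/Ki, [I]/Ki = 2.433 − 1 = 1.433 and Ki = 0.175/1.433 = 0.122 μM.

0.122 μM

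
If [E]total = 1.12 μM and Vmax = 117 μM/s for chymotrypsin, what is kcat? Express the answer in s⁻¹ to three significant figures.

104 s⁻¹

kcat = Vmax/[E]total = 117 μM/s / 1.12 μM = 104 s⁻¹.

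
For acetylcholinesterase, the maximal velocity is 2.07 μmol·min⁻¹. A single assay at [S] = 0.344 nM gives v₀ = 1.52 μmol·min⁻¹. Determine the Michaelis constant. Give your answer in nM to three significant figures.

0.124 nM

v/Vmax = 1.52/2.07 = 0.7343 = [S]/(Km+[S]).
So Km + [S] = [S]/0.7343 = 0.4685 nM, giving Km = 0.4685 − 0.344 = 0.124 nM.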